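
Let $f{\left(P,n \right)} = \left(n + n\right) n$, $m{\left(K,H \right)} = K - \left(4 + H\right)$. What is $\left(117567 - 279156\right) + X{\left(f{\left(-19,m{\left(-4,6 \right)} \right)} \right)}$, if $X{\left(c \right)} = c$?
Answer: $-161197$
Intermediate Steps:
$m{\left(K,H \right)} = -4 + K - H$
$f{\left(P,n \right)} = 2 n^{2}$ ($f{\left(P,n \right)} = 2 n n = 2 n^{2}$)
$\left(117567 - 279156\right) + X{\left(f{\left(-19,m{\left(-4,6 \right)} \right)} \right)} = \left(117567 - 279156\right) + 2 \left(-4 - 4 - 6\right)^{2} = -161589 + 2 \left(-4 - 4 - 6\right)^{2} = -161589 + 2 \left(-14\right)^{2} = -161589 + 2 \cdot 196 = -161589 + 392 = -161197$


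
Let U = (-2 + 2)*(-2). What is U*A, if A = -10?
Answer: 0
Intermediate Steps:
U = 0 (U = 0*(-2) = 0)
U*A = 0*(-10) = 0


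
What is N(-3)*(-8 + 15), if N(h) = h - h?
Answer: 0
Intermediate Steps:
N(h) = 0
N(-3)*(-8 + 15) = 0*(-8 + 15) = 0*7 = 0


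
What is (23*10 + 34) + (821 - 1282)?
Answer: -197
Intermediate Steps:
(23*10 + 34) + (821 - 1282) = (230 + 34) - 461 = 264 - 461 = -197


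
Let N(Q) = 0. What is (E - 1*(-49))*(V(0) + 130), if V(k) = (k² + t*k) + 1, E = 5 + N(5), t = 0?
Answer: 7074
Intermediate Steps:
E = 5 (E = 5 + 0 = 5)
V(k) = 1 + k² (V(k) = (k² + 0*k) + 1 = (k² + 0) + 1 = k² + 1 = 1 + k²)
(E - 1*(-49))*(V(0) + 130) = (5 - 1*(-49))*((1 + 0²) + 130) = (5 + 49)*((1 + 0) + 130) = 54*(1 + 130) = 54*131 = 7074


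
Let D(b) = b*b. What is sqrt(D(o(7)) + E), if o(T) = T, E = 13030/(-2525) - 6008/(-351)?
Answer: sqrt(212801107155)/59085 ≈ 7.8075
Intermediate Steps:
E = 2119334/177255 (E = 13030*(-1/2525) - 6008*(-1/351) = -2606/505 + 6008/351 = 2119334/177255 ≈ 11.956)
D(b) = b**2
sqrt(D(o(7)) + E) = sqrt(7**2 + 2119334/177255) = sqrt(49 + 2119334/177255) = sqrt(10804829/177255) = sqrt(212801107155)/59085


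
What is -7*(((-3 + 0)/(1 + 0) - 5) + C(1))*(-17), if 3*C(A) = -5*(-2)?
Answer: -1666/3 ≈ -555.33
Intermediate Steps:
C(A) = 10/3 (C(A) = (-5*(-2))/3 = (1/3)*10 = 10/3)
-7*(((-3 + 0)/(1 + 0) - 5) + C(1))*(-17) = -7*(((-3 + 0)/(1 + 0) - 5) + 10/3)*(-17) = -7*((-3/1 - 5) + 10/3)*(-17) = -7*((-3*1 - 5) + 10/3)*(-17) = -7*((-3 - 5) + 10/3)*(-17) = -7*(-8 + 10/3)*(-17) = -7*(-14/3)*(-17) = (98/3)*(-17) = -1666/3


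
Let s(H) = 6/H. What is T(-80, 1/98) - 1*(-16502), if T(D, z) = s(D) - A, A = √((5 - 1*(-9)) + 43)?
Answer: 660077/40 - √57 ≈ 16494.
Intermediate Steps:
A = √57 (A = √((5 + 9) + 43) = √(14 + 43) = √57 ≈ 7.5498)
T(D, z) = -√57 + 6/D (T(D, z) = 6/D - √57 = -√57 + 6/D)
T(-80, 1/98) - 1*(-16502) = (-√57 + 6/(-80)) - 1*(-16502) = (-√57 + 6*(-1/80)) + 16502 = (-√57 - 3/40) + 16502 = (-3/40 - √57) + 16502 = 660077/40 - √57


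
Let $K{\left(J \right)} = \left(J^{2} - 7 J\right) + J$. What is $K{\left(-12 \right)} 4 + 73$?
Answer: $937$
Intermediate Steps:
$K{\left(J \right)} = J^{2} - 6 J$
$K{\left(-12 \right)} 4 + 73 = - 12 \left(-6 - 12\right) 4 + 73 = \left(-12\right) \left(-18\right) 4 + 73 = 216 \cdot 4 + 73 = 864 + 73 = 937$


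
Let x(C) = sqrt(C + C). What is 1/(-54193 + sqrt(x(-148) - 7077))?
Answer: -1/(54193 - sqrt(-7077 + 2*I*sqrt(74))) ≈ -1.8453e-5 - 2.8644e-8*I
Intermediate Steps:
x(C) = sqrt(2)*sqrt(C) (x(C) = sqrt(2*C) = sqrt(2)*sqrt(C))
1/(-54193 + sqrt(x(-148) - 7077)) = 1/(-54193 + sqrt(sqrt(2)*sqrt(-148) - 7077)) = 1/(-54193 + sqrt(sqrt(2)*(2*I*sqrt(37)) - 7077)) = 1/(-54193 + sqrt(2*I*sqrt(74) - 7077)) = 1/(-54193 + sqrt(-7077 + 2*I*sqrt(74)))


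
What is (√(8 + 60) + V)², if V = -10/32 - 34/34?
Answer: 17849/256 - 21*√17/4 ≈ 48.076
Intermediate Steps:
V = -21/16 (V = -10*1/32 - 34*1/34 = -5/16 - 1 = -21/16 ≈ -1.3125)
(√(8 + 60) + V)² = (√(8 + 60) - 21/16)² = (√68 - 21/16)² = (2*√17 - 21/16)² = (-21/16 + 2*√17)²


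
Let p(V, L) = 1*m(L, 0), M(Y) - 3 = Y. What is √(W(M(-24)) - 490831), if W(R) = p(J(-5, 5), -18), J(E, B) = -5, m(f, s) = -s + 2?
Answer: I*√490829 ≈ 700.59*I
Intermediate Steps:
m(f, s) = 2 - s
M(Y) = 3 + Y
p(V, L) = 2 (p(V, L) = 1*(2 - 1*0) = 1*(2 + 0) = 1*2 = 2)
W(R) = 2
√(W(M(-24)) - 490831) = √(2 - 490831) = √(-490829) = I*√490829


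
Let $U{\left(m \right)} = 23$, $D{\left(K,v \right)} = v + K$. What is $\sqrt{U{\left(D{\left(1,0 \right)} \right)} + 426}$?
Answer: $\sqrt{449} \approx 21.19$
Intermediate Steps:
$D{\left(K,v \right)} = K + v$
$\sqrt{U{\left(D{\left(1,0 \right)} \right)} + 426} = \sqrt{23 + 426} = \sqrt{449}$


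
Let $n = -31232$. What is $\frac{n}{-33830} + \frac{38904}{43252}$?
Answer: $\frac{333371098}{182901895} \approx 1.8227$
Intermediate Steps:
$\frac{n}{-33830} + \frac{38904}{43252} = - \frac{31232}{-33830} + \frac{38904}{43252} = \left(-31232\right) \left(- \frac{1}{33830}\right) + 38904 \cdot \frac{1}{43252} = \frac{15616}{16915} + \frac{9726}{10813} = \frac{333371098}{182901895}$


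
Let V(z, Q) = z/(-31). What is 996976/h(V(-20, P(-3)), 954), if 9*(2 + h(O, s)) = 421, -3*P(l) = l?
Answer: 8972784/403 ≈ 22265.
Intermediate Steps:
P(l) = -l/3
V(z, Q) = -z/31 (V(z, Q) = z*(-1/31) = -z/31)
h(O, s) = 403/9 (h(O, s) = -2 + (1/9)*421 = -2 + 421/9 = 403/9)
996976/h(V(-20, P(-3)), 954) = 996976/(403/9) = 996976*(9/403) = 8972784/403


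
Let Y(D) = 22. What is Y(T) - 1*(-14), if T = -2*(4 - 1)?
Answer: 36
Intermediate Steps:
T = -6 (T = -2*3 = -6)
Y(T) - 1*(-14) = 22 - 1*(-14) = 22 + 14 = 36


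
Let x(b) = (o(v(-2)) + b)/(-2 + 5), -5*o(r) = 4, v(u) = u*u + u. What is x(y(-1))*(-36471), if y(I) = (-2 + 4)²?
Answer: -194512/5 ≈ -38902.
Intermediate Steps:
v(u) = u + u² (v(u) = u² + u = u + u²)
o(r) = -⅘ (o(r) = -⅕*4 = -⅘)
y(I) = 4 (y(I) = 2² = 4)
x(b) = -4/15 + b/3 (x(b) = (-⅘ + b)/(-2 + 5) = (-⅘ + b)/3 = (-⅘ + b)*(⅓) = -4/15 + b/3)
x(y(-1))*(-36471) = (-4/15 + (⅓)*4)*(-36471) = (-4/15 + 4/3)*(-36471) = (16/15)*(-36471) = -194512/5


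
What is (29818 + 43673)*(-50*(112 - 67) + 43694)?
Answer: 3045761004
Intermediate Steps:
(29818 + 43673)*(-50*(112 - 67) + 43694) = 73491*(-50*45 + 43694) = 73491*(-2250 + 43694) = 73491*41444 = 3045761004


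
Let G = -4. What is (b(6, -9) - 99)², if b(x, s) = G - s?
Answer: 8836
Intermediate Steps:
b(x, s) = -4 - s
(b(6, -9) - 99)² = ((-4 - 1*(-9)) - 99)² = ((-4 + 9) - 99)² = (5 - 99)² = (-94)² = 8836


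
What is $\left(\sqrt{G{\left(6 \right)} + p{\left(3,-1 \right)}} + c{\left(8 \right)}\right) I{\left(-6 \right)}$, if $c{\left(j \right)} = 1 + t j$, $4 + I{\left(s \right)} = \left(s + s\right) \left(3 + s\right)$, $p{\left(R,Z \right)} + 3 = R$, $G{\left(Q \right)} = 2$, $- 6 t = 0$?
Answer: $32 + 32 \sqrt{2} \approx 77.255$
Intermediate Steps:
$t = 0$ ($t = \left(- \frac{1}{6}\right) 0 = 0$)
$p{\left(R,Z \right)} = -3 + R$
$I{\left(s \right)} = -4 + 2 s \left(3 + s\right)$ ($I{\left(s \right)} = -4 + \left(s + s\right) \left(3 + s\right) = -4 + 2 s \left(3 + s\right)$)
$c{\left(j \right)} = 1$ ($c{\left(j \right)} = 1 + 0 j = 1 + 0 = 1$)
$\left(\sqrt{G{\left(6 \right)} + p{\left(3,-1 \right)}} + c{\left(8 \right)}\right) I{\left(-6 \right)} = \left(\sqrt{2 + \left(-3 + 3\right)} + 1\right) \left(-4 + 2 \left(-6\right)^{2} + 6 \left(-6\right)\right) = \left(\sqrt{2 + 0} + 1\right) \left(-4 + 2 \cdot 36 - 36\right) = \left(\sqrt{2} + 1\right) \left(-4 + 72 - 36\right) = \left(1 + \sqrt{2}\right) 32 = 32 + 32 \sqrt{2}$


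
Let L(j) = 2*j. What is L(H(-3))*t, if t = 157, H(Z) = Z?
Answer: -942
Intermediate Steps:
L(H(-3))*t = (2*(-3))*157 = -6*157 = -942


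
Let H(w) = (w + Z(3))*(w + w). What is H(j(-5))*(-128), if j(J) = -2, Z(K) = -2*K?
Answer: -4096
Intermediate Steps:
H(w) = 2*w*(-6 + w) (H(w) = (w - 2*3)*(w + w) = (w - 6)*(2*w) = (-6 + w)*(2*w) = 2*w*(-6 + w))
H(j(-5))*(-128) = (2*(-2)*(-6 - 2))*(-128) = (2*(-2)*(-8))*(-128) = 32*(-128) = -4096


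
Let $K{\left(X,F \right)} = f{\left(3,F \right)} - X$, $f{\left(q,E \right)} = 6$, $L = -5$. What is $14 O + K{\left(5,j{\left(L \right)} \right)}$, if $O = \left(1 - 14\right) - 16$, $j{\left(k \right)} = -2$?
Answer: $-405$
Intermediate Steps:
$O = -29$ ($O = -13 - 16 = -29$)
$K{\left(X,F \right)} = 6 - X$
$14 O + K{\left(5,j{\left(L \right)} \right)} = 14 \left(-29\right) + \left(6 - 5\right) = -406 + \left(6 - 5\right) = -406 + 1 = -405$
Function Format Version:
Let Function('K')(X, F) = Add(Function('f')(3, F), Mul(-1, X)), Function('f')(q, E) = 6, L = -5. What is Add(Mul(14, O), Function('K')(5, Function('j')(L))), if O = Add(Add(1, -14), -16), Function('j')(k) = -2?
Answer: -405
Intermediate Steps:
O = -29 (O = Add(-13, -16) = -29)
Function('K')(X, F) = Add(6, Mul(-1, X))
Add(Mul(14, O), Function('K')(5, Function('j')(L))) = Add(Mul(14, -29), Add(6, Mul(-1, 5))) = Add(-406, Add(6, -5)) = Add(-406, 1) = -405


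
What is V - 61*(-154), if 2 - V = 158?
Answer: 9238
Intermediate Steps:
V = -156 (V = 2 - 1*158 = 2 - 158 = -156)
V - 61*(-154) = -156 - 61*(-154) = -156 + 9394 = 9238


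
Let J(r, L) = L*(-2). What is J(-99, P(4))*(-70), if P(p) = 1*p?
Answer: 560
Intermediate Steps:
P(p) = p
J(r, L) = -2*L
J(-99, P(4))*(-70) = -2*4*(-70) = -8*(-70) = 560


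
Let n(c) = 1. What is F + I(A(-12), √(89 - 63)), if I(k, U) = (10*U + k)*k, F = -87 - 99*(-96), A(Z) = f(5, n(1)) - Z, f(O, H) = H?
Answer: 9586 + 130*√26 ≈ 10249.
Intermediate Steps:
A(Z) = 1 - Z
F = 9417 (F = -87 + 9504 = 9417)
I(k, U) = k*(k + 10*U) (I(k, U) = (k + 10*U)*k = k*(k + 10*U))
F + I(A(-12), √(89 - 63)) = 9417 + (1 - 1*(-12))*((1 - 1*(-12)) + 10*√(89 - 63)) = 9417 + (1 + 12)*((1 + 12) + 10*√26) = 9417 + 13*(13 + 10*√26) = 9417 + (169 + 130*√26) = 9586 + 130*√26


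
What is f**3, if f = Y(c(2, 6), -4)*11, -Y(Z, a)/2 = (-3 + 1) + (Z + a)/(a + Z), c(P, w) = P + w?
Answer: 10648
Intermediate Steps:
Y(Z, a) = 2 (Y(Z, a) = -2*((-3 + 1) + (Z + a)/(a + Z)) = -2*(-2 + (Z + a)/(Z + a)) = -2*(-2 + 1) = -2*(-1) = 2)
f = 22 (f = 2*11 = 22)
f**3 = 22**3 = 10648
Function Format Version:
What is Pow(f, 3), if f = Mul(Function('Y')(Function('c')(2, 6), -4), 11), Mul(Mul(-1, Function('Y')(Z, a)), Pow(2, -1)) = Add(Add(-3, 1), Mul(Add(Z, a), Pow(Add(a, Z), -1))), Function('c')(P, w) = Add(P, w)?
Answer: 10648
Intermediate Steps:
Function('Y')(Z, a) = 2 (Function('Y')(Z, a) = Mul(-2, Add(Add(-3, 1), Mul(Add(Z, a), Pow(Add(a, Z), -1)))) = Mul(-2, Add(-2, Mul(Add(Z, a), Pow(Add(Z, a), -1)))) = Mul(-2, Add(-2, 1)) = Mul(-2, -1) = 2)
f = 22 (f = Mul(2, 11) = 22)
Pow(f, 3) = Pow(22, 3) = 10648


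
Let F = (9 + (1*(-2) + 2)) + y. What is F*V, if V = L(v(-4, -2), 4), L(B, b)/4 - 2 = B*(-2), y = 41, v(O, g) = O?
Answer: 2000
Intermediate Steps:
L(B, b) = 8 - 8*B (L(B, b) = 8 + 4*(B*(-2)) = 8 + 4*(-2*B) = 8 - 8*B)
V = 40 (V = 8 - 8*(-4) = 8 + 32 = 40)
F = 50 (F = (9 + (1*(-2) + 2)) + 41 = (9 + (-2 + 2)) + 41 = (9 + 0) + 41 = 9 + 41 = 50)
F*V = 50*40 = 2000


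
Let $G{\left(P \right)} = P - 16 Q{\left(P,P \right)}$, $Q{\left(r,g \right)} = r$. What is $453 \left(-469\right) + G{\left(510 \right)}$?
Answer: $-220107$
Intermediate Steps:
$G{\left(P \right)} = - 15 P$ ($G{\left(P \right)} = P - 16 P = - 15 P$)
$453 \left(-469\right) + G{\left(510 \right)} = 453 \left(-469\right) - 7650 = -212457 - 7650 = -220107$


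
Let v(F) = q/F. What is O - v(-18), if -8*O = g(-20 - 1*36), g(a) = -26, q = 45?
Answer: 23/4 ≈ 5.7500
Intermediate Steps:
v(F) = 45/F
O = 13/4 (O = -1/8*(-26) = 13/4 ≈ 3.2500)
O - v(-18) = 13/4 - 45/(-18) = 13/4 - 45*(-1)/18 = 13/4 - 1*(-5/2) = 13/4 + 5/2 = 23/4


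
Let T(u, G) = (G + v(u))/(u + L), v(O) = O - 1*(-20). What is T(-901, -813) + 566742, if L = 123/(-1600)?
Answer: 817087686866/1441723 ≈ 5.6674e+5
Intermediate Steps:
v(O) = 20 + O (v(O) = O + 20 = 20 + O)
L = -123/1600 (L = 123*(-1/1600) = -123/1600 ≈ -0.076875)
T(u, G) = (20 + G + u)/(-123/1600 + u) (T(u, G) = (G + (20 + u))/(u - 123/1600) = (20 + G + u)/(-123/1600 + u))
T(-901, -813) + 566742 = 1600*(20 - 813 - 901)/(-123 + 1600*(-901)) + 566742 = 1600*(-1694)/(-123 - 1441600) + 566742 = 1600*(-1694)/(-1441723) + 566742 = 1600*(-1/1441723)*(-1694) + 566742 = 2710400/1441723 + 566742 = 817087686866/1441723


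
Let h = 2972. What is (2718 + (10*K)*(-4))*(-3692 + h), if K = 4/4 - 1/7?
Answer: -13525920/7 ≈ -1.9323e+6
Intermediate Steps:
K = 6/7 (K = 4*(¼) - 1*⅐ = 1 - ⅐ = 6/7 ≈ 0.85714)
(2718 + (10*K)*(-4))*(-3692 + h) = (2718 + (10*(6/7))*(-4))*(-3692 + 2972) = (2718 + (60/7)*(-4))*(-720) = (2718 - 240/7)*(-720) = (18786/7)*(-720) = -13525920/7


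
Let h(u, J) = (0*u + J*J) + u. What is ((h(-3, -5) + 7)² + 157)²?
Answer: 996004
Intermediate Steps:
h(u, J) = u + J² (h(u, J) = (0 + J²) + u = J² + u = u + J²)
((h(-3, -5) + 7)² + 157)² = (((-3 + (-5)²) + 7)² + 157)² = (((-3 + 25) + 7)² + 157)² = ((22 + 7)² + 157)² = (29² + 157)² = (841 + 157)² = 998² = 996004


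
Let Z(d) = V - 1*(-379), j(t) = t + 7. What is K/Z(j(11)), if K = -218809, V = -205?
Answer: -218809/174 ≈ -1257.5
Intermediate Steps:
j(t) = 7 + t
Z(d) = 174 (Z(d) = -205 - 1*(-379) = -205 + 379 = 174)
K/Z(j(11)) = -218809/174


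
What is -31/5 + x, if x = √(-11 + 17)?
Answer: -31/5 + √6 ≈ -3.7505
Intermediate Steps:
x = √6 ≈ 2.4495
-31/5 + x = -31/5 + √6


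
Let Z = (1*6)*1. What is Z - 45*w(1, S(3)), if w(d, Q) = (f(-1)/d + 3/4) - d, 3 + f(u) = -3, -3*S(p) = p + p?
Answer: 1149/4 ≈ 287.25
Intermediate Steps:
S(p) = -2*p/3 (S(p) = -(p + p)/3 = -2*p/3)
f(u) = -6 (f(u) = -3 - 3 = -6)
Z = 6 (Z = 6*1 = 6)
w(d, Q) = 3/4 - d - 6/d (w(d, Q) = (-6/d + 3/4) - d = (3/4 - 6/d) - d = 3/4 - d - 6/d)
Z - 45*w(1, S(3)) = 6 - 45*(3/4 - 1*1 - 6/1) = 6 - 45*(3/4 - 1 - 6*1) = 6 - 45*(3/4 - 1 - 6) = 6 - 45*(-25/4) = 6 + 1125/4 = 1149/4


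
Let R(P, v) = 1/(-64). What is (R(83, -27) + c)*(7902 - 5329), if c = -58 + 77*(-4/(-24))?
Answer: -22320775/192 ≈ -1.1625e+5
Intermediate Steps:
R(P, v) = -1/64
c = -271/6 (c = -58 + 77*(-4*(-1/24)) = -58 + 77*(⅙) = -58 + 77/6 = -271/6 ≈ -45.167)
(R(83, -27) + c)*(7902 - 5329) = (-1/64 - 271/6)*(7902 - 5329) = -8675/192*2573 = -22320775/192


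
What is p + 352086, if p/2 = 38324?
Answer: 428734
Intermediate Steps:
p = 76648 (p = 2*38324 = 76648)
p + 352086 = 76648 + 352086 = 428734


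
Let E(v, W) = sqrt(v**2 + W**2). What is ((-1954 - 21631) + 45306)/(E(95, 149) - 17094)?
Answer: -185649387/146086805 - 21721*sqrt(31226)/292173610 ≈ -1.2840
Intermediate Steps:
E(v, W) = sqrt(W**2 + v**2)
((-1954 - 21631) + 45306)/(E(95, 149) - 17094) = ((-1954 - 21631) + 45306)/(sqrt(149**2 + 95**2) - 17094) = (-23585 + 45306)/(sqrt(22201 + 9025) - 17094) = 21721/(sqrt(31226) - 17094) = 21721/(-17094 + sqrt(31226))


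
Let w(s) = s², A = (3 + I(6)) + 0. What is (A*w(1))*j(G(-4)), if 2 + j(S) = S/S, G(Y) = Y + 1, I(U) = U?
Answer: -9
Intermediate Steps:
G(Y) = 1 + Y
j(S) = -1 (j(S) = -2 + S/S = -2 + 1 = -1)
A = 9 (A = (3 + 6) + 0 = 9 + 0 = 9)
(A*w(1))*j(G(-4)) = (9*1²)*(-1) = (9*1)*(-1) = 9*(-1) = -9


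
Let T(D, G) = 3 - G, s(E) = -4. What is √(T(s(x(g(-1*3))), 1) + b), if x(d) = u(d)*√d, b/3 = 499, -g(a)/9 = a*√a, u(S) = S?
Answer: √1499 ≈ 38.717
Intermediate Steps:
g(a) = -9*a^(3/2) (g(a) = -9*a*√a = -9*a^(3/2))
b = 1497 (b = 3*499 = 1497)
x(d) = d^(3/2) (x(d) = d*√d = d^(3/2))
√(T(s(x(g(-1*3))), 1) + b) = √((3 - 1*1) + 1497) = √((3 - 1) + 1497) = √(2 + 1497) = √1499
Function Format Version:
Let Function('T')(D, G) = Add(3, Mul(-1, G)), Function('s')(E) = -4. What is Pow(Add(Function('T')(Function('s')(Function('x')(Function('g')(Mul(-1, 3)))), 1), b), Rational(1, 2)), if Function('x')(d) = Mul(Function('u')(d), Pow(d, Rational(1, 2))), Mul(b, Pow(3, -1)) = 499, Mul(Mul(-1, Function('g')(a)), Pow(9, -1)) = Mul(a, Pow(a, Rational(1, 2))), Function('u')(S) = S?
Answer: Pow(1499, Rational(1, 2)) ≈ 38.717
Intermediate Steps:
Function('g')(a) = Mul(-9, Pow(a, Rational(3, 2))) (Function('g')(a) = Mul(-9, Mul(a, Pow(a, Rational(1, 2)))) = Mul(-9, Pow(a, Rational(3, 2))))
b = 1497 (b = Mul(3, 499) = 1497)
Function('x')(d) = Pow(d, Rational(3, 2)) (Function('x')(d) = Mul(d, Pow(d, Rational(1, 2))) = Pow(d, Rational(3, 2)))
Pow(Add(Function('T')(Function('s')(Function('x')(Function('g')(Mul(-1, 3)))), 1), b), Rational(1, 2)) = Pow(Add(Add(3, Mul(-1, 1)), 1497), Rational(1, 2)) = Pow(Add(Add(3, -1), 1497), Rational(1, 2)) = Pow(Add(2, 1497), Rational(1, 2)) = Pow(1499, Rational(1, 2))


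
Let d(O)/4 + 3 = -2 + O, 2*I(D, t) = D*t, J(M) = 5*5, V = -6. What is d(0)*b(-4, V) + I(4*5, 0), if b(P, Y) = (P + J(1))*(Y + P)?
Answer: 4200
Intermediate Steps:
J(M) = 25
I(D, t) = D*t/2 (I(D, t) = (D*t)/2 = D*t/2)
b(P, Y) = (25 + P)*(P + Y) (b(P, Y) = (P + 25)*(Y + P) = (25 + P)*(P + Y))
d(O) = -20 + 4*O (d(O) = -12 + 4*(-2 + O) = -12 + (-8 + 4*O) = -20 + 4*O)
d(0)*b(-4, V) + I(4*5, 0) = (-20 + 4*0)*((-4)² + 25*(-4) + 25*(-6) - 4*(-6)) + (½)*(4*5)*0 = (-20 + 0)*(16 - 100 - 150 + 24) + (½)*20*0 = -20*(-210) + 0 = 4200 + 0 = 4200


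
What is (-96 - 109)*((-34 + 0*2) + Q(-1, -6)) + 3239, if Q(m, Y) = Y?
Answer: 11439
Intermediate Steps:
(-96 - 109)*((-34 + 0*2) + Q(-1, -6)) + 3239 = (-96 - 109)*((-34 + 0*2) - 6) + 3239 = -205*((-34 + 0) - 6) + 3239 = -205*(-34 - 6) + 3239 = -205*(-40) + 3239 = 8200 + 3239 = 11439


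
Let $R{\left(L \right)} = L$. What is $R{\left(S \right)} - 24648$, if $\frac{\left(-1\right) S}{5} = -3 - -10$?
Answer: $-24683$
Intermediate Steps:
$S = -35$ ($S = - 5 \left(-3 - -10\right) = - 5 \left(-3 + 10\right) = \left(-5\right) 7 = -35$)
$R{\left(S \right)} - 24648 = -35 - 24648 = -24683$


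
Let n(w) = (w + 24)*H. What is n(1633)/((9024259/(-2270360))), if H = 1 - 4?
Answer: 53487960/42769 ≈ 1250.6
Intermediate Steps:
H = -3
n(w) = -72 - 3*w (n(w) = (w + 24)*(-3) = (24 + w)*(-3) = -72 - 3*w)
n(1633)/((9024259/(-2270360))) = (-72 - 3*1633)/((9024259/(-2270360))) = (-72 - 4899)/((9024259*(-1/2270360))) = -4971/(-42769/10760) = -4971*(-10760/42769) = 53487960/42769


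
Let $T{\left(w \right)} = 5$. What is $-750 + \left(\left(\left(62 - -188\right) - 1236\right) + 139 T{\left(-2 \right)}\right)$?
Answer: $-1041$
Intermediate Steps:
$-750 + \left(\left(\left(62 - -188\right) - 1236\right) + 139 T{\left(-2 \right)}\right) = -750 + \left(\left(\left(62 - -188\right) - 1236\right) + 139 \cdot 5\right) = -750 + \left(\left(\left(62 + 188\right) - 1236\right) + 695\right) = -750 + \left(\left(250 - 1236\right) + 695\right) = -750 + \left(-986 + 695\right) = -750 - 291 = -1041$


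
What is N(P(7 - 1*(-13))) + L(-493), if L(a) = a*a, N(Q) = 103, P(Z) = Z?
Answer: 243152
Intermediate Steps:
L(a) = a²
N(P(7 - 1*(-13))) + L(-493) = 103 + (-493)² = 103 + 243049 = 243152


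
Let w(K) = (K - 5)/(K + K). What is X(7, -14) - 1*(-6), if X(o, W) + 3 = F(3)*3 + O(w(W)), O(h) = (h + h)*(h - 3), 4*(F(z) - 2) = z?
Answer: 3175/392 ≈ 8.0995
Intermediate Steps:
F(z) = 2 + z/4
w(K) = (-5 + K)/(2*K) (w(K) = (-5 + K)/((2*K)) = (-5 + K)*(1/(2*K)) = (-5 + K)/(2*K))
O(h) = 2*h*(-3 + h) (O(h) = (2*h)*(-3 + h) = 2*h*(-3 + h))
X(o, W) = 21/4 + (-5 + W)*(-3 + (-5 + W)/(2*W))/W (X(o, W) = -3 + ((2 + (¼)*3)*3 + 2*((-5 + W)/(2*W))*(-3 + (-5 + W)/(2*W))) = -3 + ((2 + ¾)*3 + (-5 + W)*(-3 + (-5 + W)/(2*W))/W) = -3 + ((11/4)*3 + (-5 + W)*(-3 + (-5 + W)/(2*W))/W) = -3 + (33/4 + (-5 + W)*(-3 + (-5 + W)/(2*W))/W) = 21/4 + (-5 + W)*(-3 + (-5 + W)/(2*W))/W)
X(7, -14) - 1*(-6) = (11/4 + 10/(-14) + (25/2)/(-14)²) - 1*(-6) = (11/4 + 10*(-1/14) + (25/2)*(1/196)) + 6 = (11/4 - 5/7 + 25/392) + 6 = 823/392 + 6 = 3175/392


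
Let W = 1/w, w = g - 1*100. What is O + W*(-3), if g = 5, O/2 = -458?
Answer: -87017/95 ≈ -915.97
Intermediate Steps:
O = -916 (O = 2*(-458) = -916)
w = -95 (w = 5 - 1*100 = 5 - 100 = -95)
W = -1/95 (W = 1/(-95) = -1/95 ≈ -0.010526)
O + W*(-3) = -916 - 1/95*(-3) = -916 + 3/95 = -87017/95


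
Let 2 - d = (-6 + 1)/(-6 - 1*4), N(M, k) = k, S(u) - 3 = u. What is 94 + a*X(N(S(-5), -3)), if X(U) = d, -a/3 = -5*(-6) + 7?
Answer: -145/2 ≈ -72.500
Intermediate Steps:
S(u) = 3 + u
a = -111 (a = -3*(-5*(-6) + 7) = -3*(30 + 7) = -3*37 = -111)
d = 3/2 (d = 2 - (-6 + 1)/(-6 - 1*4) = 2 - (-5)/(-6 - 4) = 2 - (-5)/(-10) = 2 - (-5)*(-1)/10 = 2 - 1*½ = 2 - ½ = 3/2 ≈ 1.5000)
X(U) = 3/2
94 + a*X(N(S(-5), -3)) = 94 - 111*3/2 = 94 - 333/2 = -145/2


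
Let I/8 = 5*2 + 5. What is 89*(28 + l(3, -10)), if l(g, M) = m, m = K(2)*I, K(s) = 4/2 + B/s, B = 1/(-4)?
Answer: 22517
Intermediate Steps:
B = -1/4 ≈ -0.25000
I = 120 (I = 8*(5*2 + 5) = 8*(10 + 5) = 8*15 = 120)
K(s) = 2 - 1/(4*s) (K(s) = 4/2 - 1/(4*s) = 4*(1/2) - 1/(4*s) = 2 - 1/(4*s))
m = 225 (m = (2 - 1/4/2)*120 = (2 - 1/4*1/2)*120 = (2 - 1/8)*120 = (15/8)*120 = 225)
l(g, M) = 225
89*(28 + l(3, -10)) = 89*(28 + 225) = 89*253 = 22517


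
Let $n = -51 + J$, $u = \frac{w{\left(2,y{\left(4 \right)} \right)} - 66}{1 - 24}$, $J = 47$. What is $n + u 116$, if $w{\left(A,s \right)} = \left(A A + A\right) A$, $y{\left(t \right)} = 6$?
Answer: $\frac{6172}{23} \approx 268.35$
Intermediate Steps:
$w{\left(A,s \right)} = A \left(A + A^{2}\right)$ ($w{\left(A,s \right)} = \left(A^{2} + A\right) A = \left(A + A^{2}\right) A = A \left(A + A^{2}\right)$)
$u = \frac{54}{23}$ ($u = \frac{2^{2} \left(1 + 2\right) - 66}{1 - 24} = \frac{4 \cdot 3 - 66}{-23} = \left(12 - 66\right) \left(- \frac{1}{23}\right) = \left(-54\right) \left(- \frac{1}{23}\right) = \frac{54}{23} \approx 2.3478$)
$n = -4$ ($n = -51 + 47 = -4$)
$n + u 116 = -4 + \frac{54}{23} \cdot 116 = -4 + \frac{6264}{23} = \frac{6172}{23}$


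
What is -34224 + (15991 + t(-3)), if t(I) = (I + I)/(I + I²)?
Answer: -18234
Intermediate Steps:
t(I) = 2*I/(I + I²) (t(I) = (2*I)/(I + I²) = 2*I/(I + I²))
-34224 + (15991 + t(-3)) = -34224 + (15991 + 2/(1 - 3)) = -34224 + (15991 + 2/(-2)) = -34224 + (15991 + 2*(-½)) = -34224 + (15991 - 1) = -34224 + 15990 = -18234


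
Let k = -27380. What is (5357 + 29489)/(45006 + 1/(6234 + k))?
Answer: 736853516/951696875 ≈ 0.77425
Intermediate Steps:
(5357 + 29489)/(45006 + 1/(6234 + k)) = (5357 + 29489)/(45006 + 1/(6234 - 27380)) = 34846/(45006 + 1/(-21146)) = 34846/(45006 - 1/21146) = 34846/(951696875/21146) = 34846*(21146/951696875) = 736853516/951696875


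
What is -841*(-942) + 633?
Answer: 792855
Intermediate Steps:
-841*(-942) + 633 = 792222 + 633 = 792855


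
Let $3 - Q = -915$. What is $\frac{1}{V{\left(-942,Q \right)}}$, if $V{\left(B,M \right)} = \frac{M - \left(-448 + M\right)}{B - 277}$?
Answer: $- \frac{1219}{448} \approx -2.721$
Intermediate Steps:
$Q = 918$ ($Q = 3 - -915 = 3 + 915 = 918$)
$V{\left(B,M \right)} = \frac{448}{-277 + B}$
$\frac{1}{V{\left(-942,Q \right)}} = \frac{1}{448 \frac{1}{-277 - 942}} = \frac{1}{448 \frac{1}{-1219}} = \frac{1}{448 \left(- \frac{1}{1219}\right)} = \frac{1}{- \frac{448}{1219}} = - \frac{1219}{448}$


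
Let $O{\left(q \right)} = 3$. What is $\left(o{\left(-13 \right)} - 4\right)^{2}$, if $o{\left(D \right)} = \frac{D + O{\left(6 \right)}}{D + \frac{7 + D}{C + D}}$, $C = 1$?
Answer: $\frac{256}{25} \approx 10.24$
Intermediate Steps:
$o{\left(D \right)} = \frac{3 + D}{D + \frac{7 + D}{1 + D}}$ ($o{\left(D \right)} = \frac{D + 3}{D + \frac{7 + D}{1 + D}} = \frac{3 + D}{D + \frac{7 + D}{1 + D}}$)
$\left(o{\left(-13 \right)} - 4\right)^{2} = \left(\frac{3 + \left(-13\right)^{2} + 4 \left(-13\right)}{7 + \left(-13\right)^{2} + 2 \left(-13\right)} - 4\right)^{2} = \left(\frac{3 + 169 - 52}{7 + 169 - 26} - 4\right)^{2} = \left(\frac{1}{150} \cdot 120 - 4\right)^{2} = \left(\frac{4}{5} - 4\right)^{2} = \left(- \frac{16}{5}\right)^{2} = \frac{256}{25}$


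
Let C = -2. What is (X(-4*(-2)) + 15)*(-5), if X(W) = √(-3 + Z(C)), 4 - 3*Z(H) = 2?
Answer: -75 - 5*I*√21/3 ≈ -75.0 - 7.6376*I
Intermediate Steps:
Z(H) = ⅔ (Z(H) = 4/3 - ⅓*2 = 4/3 - ⅔ = ⅔)
X(W) = I*√21/3 (X(W) = √(-3 + ⅔) = √(-7/3) = I*√21/3)
(X(-4*(-2)) + 15)*(-5) = (I*√21/3 + 15)*(-5) = (15 + I*√21/3)*(-5) = -75 - 5*I*√21/3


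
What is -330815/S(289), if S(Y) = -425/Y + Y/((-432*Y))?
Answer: 2429505360/10817 ≈ 2.2460e+5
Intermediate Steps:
S(Y) = -1/432 - 425/Y (S(Y) = -425/Y + Y*(-1/(432*Y)) = -425/Y - 1/432 = -1/432 - 425/Y)
-330815/S(289) = -330815*124848/(-183600 - 1*289) = -330815*124848/(-183600 - 289) = -330815/((1/432)*(1/289)*(-183889)) = -330815/(-10817/7344) = -330815*(-7344/10817) = 2429505360/10817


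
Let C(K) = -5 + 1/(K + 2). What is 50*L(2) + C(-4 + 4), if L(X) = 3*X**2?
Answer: 1191/2 ≈ 595.50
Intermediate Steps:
C(K) = -5 + 1/(2 + K)
50*L(2) + C(-4 + 4) = 50*(3*2**2) + (-9 - 5*(-4 + 4))/(2 + (-4 + 4)) = 50*(3*4) + (-9 - 5*0)/(2 + 0) = 50*12 + (-9 + 0)/2 = 600 + (1/2)*(-9) = 600 - 9/2 = 1191/2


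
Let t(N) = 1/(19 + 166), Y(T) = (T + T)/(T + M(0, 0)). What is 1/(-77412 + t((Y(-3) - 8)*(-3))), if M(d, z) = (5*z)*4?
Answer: -185/14321219 ≈ -1.2918e-5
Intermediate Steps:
M(d, z) = 20*z
Y(T) = 2 (Y(T) = (T + T)/(T + 20*0) = (2*T)/(T + 0) = (2*T)/T = 2)
t(N) = 1/185
1/(-77412 + t((Y(-3) - 8)*(-3))) = 1/(-77412 + 1/185) = 1/(-14321219/185) = -185/14321219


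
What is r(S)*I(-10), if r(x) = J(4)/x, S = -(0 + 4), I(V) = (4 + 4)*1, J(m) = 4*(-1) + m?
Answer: 0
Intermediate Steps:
J(m) = -4 + m
I(V) = 8 (I(V) = 8*1 = 8)
S = -4 (S = -1*4 = -4)
r(x) = 0 (r(x) = (-4 + 4)/x = 0/x = 0)
r(S)*I(-10) = 0*8 = 0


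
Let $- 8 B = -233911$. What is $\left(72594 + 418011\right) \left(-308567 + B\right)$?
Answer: $- \frac{1096318198125}{8} \approx -1.3704 \cdot 10^{11}$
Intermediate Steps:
$B = \frac{233911}{8}$ ($B = \left(- \frac{1}{8}\right) \left(-233911\right) = \frac{233911}{8} \approx 29239.0$)
$\left(72594 + 418011\right) \left(-308567 + B\right) = \left(72594 + 418011\right) \left(-308567 + \frac{233911}{8}\right) = 490605 \left(- \frac{2234625}{8}\right) = - \frac{1096318198125}{8}$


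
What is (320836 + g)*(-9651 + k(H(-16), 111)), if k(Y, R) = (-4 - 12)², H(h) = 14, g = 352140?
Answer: -6322609520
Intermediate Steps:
k(Y, R) = 256 (k(Y, R) = (-16)² = 256)
(320836 + g)*(-9651 + k(H(-16), 111)) = (320836 + 352140)*(-9651 + 256) = 672976*(-9395) = -6322609520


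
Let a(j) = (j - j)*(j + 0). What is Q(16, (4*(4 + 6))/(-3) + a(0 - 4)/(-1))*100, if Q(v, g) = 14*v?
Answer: 22400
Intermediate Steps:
a(j) = 0 (a(j) = 0*j = 0)
Q(16, (4*(4 + 6))/(-3) + a(0 - 4)/(-1))*100 = (14*16)*100 = 224*100 = 22400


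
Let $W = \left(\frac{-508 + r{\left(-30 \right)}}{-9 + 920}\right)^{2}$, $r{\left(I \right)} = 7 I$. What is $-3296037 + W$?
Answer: $- \frac{2735449807553}{829921} \approx -3.296 \cdot 10^{6}$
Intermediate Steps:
$W = \frac{515524}{829921}$ ($W = \left(\frac{-508 + 7 \left(-30\right)}{-9 + 920}\right)^{2} = \left(\frac{-508 - 210}{911}\right)^{2} = \left(\left(-718\right) \frac{1}{911}\right)^{2} = \left(- \frac{718}{911}\right)^{2} = \frac{515524}{829921} \approx 0.62117$)
$-3296037 + W = -3296037 + \frac{515524}{829921} = - \frac{2735449807553}{829921}$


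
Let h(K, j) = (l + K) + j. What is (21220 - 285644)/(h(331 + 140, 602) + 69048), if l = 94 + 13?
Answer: -66106/17557 ≈ -3.7652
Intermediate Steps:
l = 107
h(K, j) = 107 + K + j (h(K, j) = (107 + K) + j = 107 + K + j)
(21220 - 285644)/(h(331 + 140, 602) + 69048) = (21220 - 285644)/((107 + (331 + 140) + 602) + 69048) = -264424/((107 + 471 + 602) + 69048) = -264424/(1180 + 69048) = -264424/70228 = -264424*1/70228 = -66106/17557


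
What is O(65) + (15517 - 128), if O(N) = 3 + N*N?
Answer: 19617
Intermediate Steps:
O(N) = 3 + N**2
O(65) + (15517 - 128) = (3 + 65**2) + (15517 - 128) = (3 + 4225) + 15389 = 4228 + 15389 = 19617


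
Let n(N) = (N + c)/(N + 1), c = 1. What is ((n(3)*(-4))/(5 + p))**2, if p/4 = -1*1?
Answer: 16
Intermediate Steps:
p = -4 (p = 4*(-1*1) = 4*(-1) = -4)
n(N) = 1 (n(N) = (N + 1)/(N + 1) = (1 + N)/(1 + N) = 1)
((n(3)*(-4))/(5 + p))**2 = ((1*(-4))/(5 - 4))**2 = (-4/1)**2 = (-4*1)**2 = (-4)**2 = 16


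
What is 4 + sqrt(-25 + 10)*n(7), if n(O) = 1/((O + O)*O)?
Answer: 4 + I*sqrt(15)/98 ≈ 4.0 + 0.03952*I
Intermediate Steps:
n(O) = 1/(2*O**2) (n(O) = 1/(((2*O))*O) = (1/(2*O))/O = 1/(2*O**2))
4 + sqrt(-25 + 10)*n(7) = 4 + sqrt(-25 + 10)*((1/2)/7**2) = 4 + sqrt(-15)*((1/2)*(1/49)) = 4 + (I*sqrt(15))*(1/98) = 4 + I*sqrt(15)/98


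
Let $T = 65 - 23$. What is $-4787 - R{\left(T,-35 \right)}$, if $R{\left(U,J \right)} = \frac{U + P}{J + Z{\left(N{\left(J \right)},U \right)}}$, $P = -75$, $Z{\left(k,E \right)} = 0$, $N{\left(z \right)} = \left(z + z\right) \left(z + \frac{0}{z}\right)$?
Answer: $- \frac{167578}{35} \approx -4787.9$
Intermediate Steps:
$N{\left(z \right)} = 2 z^{2}$ ($N{\left(z \right)} = 2 z \left(z + 0\right) = 2 z z = 2 z^{2}$)
$T = 42$
$R{\left(U,J \right)} = \frac{-75 + U}{J}$ ($R{\left(U,J \right)} = \frac{U - 75}{J + 0} = \frac{-75 + U}{J}$)
$-4787 - R{\left(T,-35 \right)} = -4787 - \frac{-75 + 42}{-35} = -4787 - \left(- \frac{1}{35}\right) \left(-33\right) = -4787 - \frac{33}{35} = - \frac{167578}{35}$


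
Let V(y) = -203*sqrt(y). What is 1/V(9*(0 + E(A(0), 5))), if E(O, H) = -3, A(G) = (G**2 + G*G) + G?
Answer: I*sqrt(3)/1827 ≈ 0.00094803*I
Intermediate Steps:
A(G) = G + 2*G**2 (A(G) = (G**2 + G**2) + G = 2*G**2 + G = G + 2*G**2)
1/V(9*(0 + E(A(0), 5))) = 1/(-203*3*sqrt(0 - 3)) = 1/(-203*3*I*sqrt(3)) = 1/(-609*I*sqrt(3)) = I*sqrt(3)/1827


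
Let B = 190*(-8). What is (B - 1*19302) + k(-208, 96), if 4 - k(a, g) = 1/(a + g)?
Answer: -2331615/112 ≈ -20818.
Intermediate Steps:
B = -1520
k(a, g) = 4 - 1/(a + g)
(B - 1*19302) + k(-208, 96) = (-1520 - 1*19302) + (-1 + 4*(-208) + 4*96)/(-208 + 96) = (-1520 - 19302) + (-1 - 832 + 384)/(-112) = -20822 - 1/112*(-449) = -20822 + 449/112 = -2331615/112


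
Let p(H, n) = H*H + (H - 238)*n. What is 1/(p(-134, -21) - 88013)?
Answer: -1/62245 ≈ -1.6066e-5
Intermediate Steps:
p(H, n) = H**2 + n*(-238 + H) (p(H, n) = H**2 + (-238 + H)*n = H**2 + n*(-238 + H))
1/(p(-134, -21) - 88013) = 1/(((-134)**2 - 238*(-21) - 134*(-21)) - 88013) = 1/((17956 + 4998 + 2814) - 88013) = 1/(25768 - 88013) = 1/(-62245) = -1/62245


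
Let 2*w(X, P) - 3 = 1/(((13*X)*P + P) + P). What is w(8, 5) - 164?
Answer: -172249/1060 ≈ -162.50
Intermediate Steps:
w(X, P) = 3/2 + 1/(2*(2*P + 13*P*X)) (w(X, P) = 3/2 + 1/(2*(((13*X)*P + P) + P)) = 3/2 + 1/(2*((13*P*X + P) + P)) = 3/2 + 1/(2*((P + 13*P*X) + P)) = 3/2 + 1/(2*(2*P + 13*P*X)))
w(8, 5) - 164 = (½)*(1 + 6*5 + 39*5*8)/(5*(2 + 13*8)) - 164 = (½)*(⅕)*(1 + 30 + 1560)/(2 + 104) - 164 = (½)*(⅕)*1591/106 - 164 = (½)*(⅕)*(1/106)*1591 - 164 = 1591/1060 - 164 = -172249/1060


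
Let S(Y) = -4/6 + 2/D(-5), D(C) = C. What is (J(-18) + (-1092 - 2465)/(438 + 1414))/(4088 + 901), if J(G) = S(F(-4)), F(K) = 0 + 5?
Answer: -82987/138594420 ≈ -0.00059878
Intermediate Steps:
F(K) = 5
S(Y) = -16/15 (S(Y) = -4/6 + 2/(-5) = -4*⅙ + 2*(-⅕) = -⅔ - ⅖ = -16/15)
J(G) = -16/15
(J(-18) + (-1092 - 2465)/(438 + 1414))/(4088 + 901) = (-16/15 + (-1092 - 2465)/(438 + 1414))/(4088 + 901) = (-16/15 - 3557/1852)/4989 = (-16/15 - 3557*1/1852)*(1/4989) = (-16/15 - 3557/1852)*(1/4989) = -82987/27780*1/4989 = -82987/138594420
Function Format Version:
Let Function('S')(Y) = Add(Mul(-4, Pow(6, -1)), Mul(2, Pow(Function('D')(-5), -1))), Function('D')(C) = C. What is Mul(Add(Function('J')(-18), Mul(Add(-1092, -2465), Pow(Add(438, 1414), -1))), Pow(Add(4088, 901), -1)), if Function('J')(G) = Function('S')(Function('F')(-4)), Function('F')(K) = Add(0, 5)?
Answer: Rational(-82987, 138594420) ≈ -0.00059878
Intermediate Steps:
Function('F')(K) = 5
Function('S')(Y) = Rational(-16, 15) (Function('S')(Y) = Add(Mul(-4, Pow(6, -1)), Mul(2, Pow(-5, -1))) = Add(Mul(-4, Rational(1, 6)), Mul(2, Rational(-1, 5))) = Add(Rational(-2, 3), Rational(-2, 5)) = Rational(-16, 15))
Function('J')(G) = Rational(-16, 15)
Mul(Add(Function('J')(-18), Mul(Add(-1092, -2465), Pow(Add(438, 1414), -1))), Pow(Add(4088, 901), -1)) = Mul(Add(Rational(-16, 15), Mul(Add(-1092, -2465), Pow(Add(438, 1414), -1))), Pow(Add(4088, 901), -1)) = Mul(Add(Rational(-16, 15), Mul(-3557, Pow(1852, -1))), Pow(4989, -1)) = Mul(Add(Rational(-16, 15), Mul(-3557, Rational(1, 1852))), Rational(1, 4989)) = Mul(Add(Rational(-16, 15), Rational(-3557, 1852)), Rational(1, 4989)) = Mul(Rational(-82987, 27780), Rational(1, 4989)) = Rational(-82987, 138594420)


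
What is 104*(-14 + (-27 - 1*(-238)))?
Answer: 20488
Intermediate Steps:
104*(-14 + (-27 - 1*(-238))) = 104*(-14 + (-27 + 238)) = 104*(-14 + 211) = 104*197 = 20488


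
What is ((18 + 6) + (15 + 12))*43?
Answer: 2193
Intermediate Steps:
((18 + 6) + (15 + 12))*43 = (24 + 27)*43 = 51*43 = 2193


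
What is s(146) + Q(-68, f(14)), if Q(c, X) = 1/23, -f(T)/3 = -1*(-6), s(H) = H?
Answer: 3359/23 ≈ 146.04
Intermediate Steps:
f(T) = -18 (f(T) = -(-3)*(-6) = -3*6 = -18)
Q(c, X) = 1/23
s(146) + Q(-68, f(14)) = 146 + 1/23 = 3359/23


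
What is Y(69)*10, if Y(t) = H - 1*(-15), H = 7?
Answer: 220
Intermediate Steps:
Y(t) = 22 (Y(t) = 7 - 1*(-15) = 7 + 15 = 22)
Y(69)*10 = 22*10 = 220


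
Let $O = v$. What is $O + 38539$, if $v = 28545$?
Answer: $67084$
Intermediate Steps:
$O = 28545$
$O + 38539 = 28545 + 38539 = 67084$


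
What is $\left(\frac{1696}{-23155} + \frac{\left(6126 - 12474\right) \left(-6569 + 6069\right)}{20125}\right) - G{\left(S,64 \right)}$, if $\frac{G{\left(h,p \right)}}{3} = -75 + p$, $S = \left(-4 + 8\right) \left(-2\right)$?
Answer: $\frac{30900053}{162085} \approx 190.64$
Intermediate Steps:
$S = -8$ ($S = 4 \left(-2\right) = -8$)
$G{\left(h,p \right)} = -225 + 3 p$ ($G{\left(h,p \right)} = 3 \left(-75 + p\right) = -225 + 3 p$)
$\left(\frac{1696}{-23155} + \frac{\left(6126 - 12474\right) \left(-6569 + 6069\right)}{20125}\right) - G{\left(S,64 \right)} = \left(\frac{1696}{-23155} + \frac{\left(6126 - 12474\right) \left(-6569 + 6069\right)}{20125}\right) - \left(-225 + 3 \cdot 64\right) = \left(1696 \left(- \frac{1}{23155}\right) + \left(-6348\right) \left(-500\right) \frac{1}{20125}\right) - \left(-225 + 192\right) = \left(- \frac{1696}{23155} + 3174000 \cdot \frac{1}{20125}\right) - -33 = \left(- \frac{1696}{23155} + \frac{1104}{7}\right) + 33 = \frac{25551248}{162085} + 33 = \frac{30900053}{162085}$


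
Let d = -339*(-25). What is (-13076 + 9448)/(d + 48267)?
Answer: -1814/28371 ≈ -0.063938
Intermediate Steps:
d = 8475
(-13076 + 9448)/(d + 48267) = (-13076 + 9448)/(8475 + 48267) = -3628/56742 = -3628*1/56742 = -1814/28371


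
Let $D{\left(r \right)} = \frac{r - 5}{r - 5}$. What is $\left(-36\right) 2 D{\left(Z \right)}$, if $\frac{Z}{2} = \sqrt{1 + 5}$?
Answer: $-72$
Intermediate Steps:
$Z = 2 \sqrt{6}$ ($Z = 2 \sqrt{1 + 5} = 2 \sqrt{6} \approx 4.899$)
$D{\left(r \right)} = 1$ ($D{\left(r \right)} = \frac{-5 + r}{-5 + r} = 1$)
$\left(-36\right) 2 D{\left(Z \right)} = \left(-36\right) 2 \cdot 1 = \left(-72\right) 1 = -72$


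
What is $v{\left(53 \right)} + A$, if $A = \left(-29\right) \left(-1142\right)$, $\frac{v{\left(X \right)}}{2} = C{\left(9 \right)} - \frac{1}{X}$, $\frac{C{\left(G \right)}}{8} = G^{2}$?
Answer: $\frac{1823940}{53} \approx 34414.0$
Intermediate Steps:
$C{\left(G \right)} = 8 G^{2}$
$v{\left(X \right)} = 1296 - \frac{2}{X}$ ($v{\left(X \right)} = 2 \left(8 \cdot 9^{2} - \frac{1}{X}\right) = 2 \left(8 \cdot 81 - \frac{1}{X}\right) = 2 \left(648 - \frac{1}{X}\right) = 1296 - \frac{2}{X}$)
$A = 33118$
$v{\left(53 \right)} + A = \left(1296 - \frac{2}{53}\right) + 33118 = \frac{68686}{53} + 33118 = \frac{1823940}{53}$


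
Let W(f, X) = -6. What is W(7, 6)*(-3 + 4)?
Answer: -6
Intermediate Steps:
W(7, 6)*(-3 + 4) = -6*(-3 + 4) = -6*1 = -6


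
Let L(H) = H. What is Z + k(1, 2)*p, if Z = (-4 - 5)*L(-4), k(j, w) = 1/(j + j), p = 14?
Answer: 43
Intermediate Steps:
k(j, w) = 1/(2*j)
Z = 36 (Z = (-4 - 5)*(-4) = -9*(-4) = 36)
Z + k(1, 2)*p = 36 + ((1/2)/1)*14 = 36 + ((1/2)*1)*14 = 36 + (1/2)*14 = 36 + 7 = 43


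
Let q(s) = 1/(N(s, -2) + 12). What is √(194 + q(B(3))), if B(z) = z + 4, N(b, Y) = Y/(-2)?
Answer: 29*√39/13 ≈ 13.931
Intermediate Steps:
N(b, Y) = -Y/2 (N(b, Y) = Y*(-½) = -Y/2)
B(z) = 4 + z
q(s) = 1/13 (q(s) = 1/(-½*(-2) + 12) = 1/(1 + 12) = 1/13)
√(194 + q(B(3))) = √(194 + 1/13) = √(2523/13) = 29*√39/13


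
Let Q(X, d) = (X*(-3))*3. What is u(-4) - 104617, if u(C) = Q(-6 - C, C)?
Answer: -104599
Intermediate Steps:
Q(X, d) = -9*X (Q(X, d) = -3*X*3 = -9*X)
u(C) = 54 + 9*C (u(C) = -9*(-6 - C) = 54 + 9*C)
u(-4) - 104617 = (54 + 9*(-4)) - 104617 = (54 - 36) - 104617 = 18 - 104617 = -104599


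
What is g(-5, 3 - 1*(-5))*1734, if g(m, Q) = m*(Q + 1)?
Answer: -78030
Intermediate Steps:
g(m, Q) = m*(1 + Q)
g(-5, 3 - 1*(-5))*1734 = -5*(1 + (3 - 1*(-5)))*1734 = -5*(1 + (3 + 5))*1734 = -5*(1 + 8)*1734 = -5*9*1734 = -45*1734 = -78030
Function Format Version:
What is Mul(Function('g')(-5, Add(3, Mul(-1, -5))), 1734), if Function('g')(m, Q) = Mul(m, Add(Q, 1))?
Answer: -78030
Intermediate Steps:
Function('g')(m, Q) = Mul(m, Add(1, Q))
Mul(Function('g')(-5, Add(3, Mul(-1, -5))), 1734) = Mul(Mul(-5, Add(1, Add(3, Mul(-1, -5)))), 1734) = Mul(Mul(-5, Add(1, Add(3, 5))), 1734) = Mul(Mul(-5, Add(1, 8)), 1734) = Mul(Mul(-5, 9), 1734) = Mul(-45, 1734) = -78030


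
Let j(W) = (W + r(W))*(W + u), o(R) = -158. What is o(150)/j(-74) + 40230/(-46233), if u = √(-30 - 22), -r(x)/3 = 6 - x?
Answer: -1954763011/2229190876 - 79*I*√13/433948 ≈ -0.87689 - 0.00065639*I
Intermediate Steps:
r(x) = -18 + 3*x (r(x) = -3*(6 - x) = -18 + 3*x)
u = 2*I*√13 (u = √(-52) = 2*I*√13 ≈ 7.2111*I)
j(W) = (-18 + 4*W)*(W + 2*I*√13) (j(W) = (W + (-18 + 3*W))*(W + 2*I*√13) = (-18 + 4*W)*(W + 2*I*√13))
o(150)/j(-74) + 40230/(-46233) = -158/(-18*(-74) + 4*(-74)² - 36*I*√13 + 8*I*(-74)*√13) + 40230/(-46233) = -158/(1332 + 4*5476 - 36*I*√13 - 592*I*√13) + 40230*(-1/46233) = -158/(1332 + 21904 - 36*I*√13 - 592*I*√13) - 4470/5137 = -158/(23236 - 628*I*√13) - 4470/5137 = -4470/5137 - 158/(23236 - 628*I*√13)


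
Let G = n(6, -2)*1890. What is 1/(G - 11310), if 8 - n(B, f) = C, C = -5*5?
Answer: 1/51060 ≈ 1.9585e-5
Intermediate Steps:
C = -25
n(B, f) = 33 (n(B, f) = 8 - 1*(-25) = 8 + 25 = 33)
G = 62370 (G = 33*1890 = 62370)
1/(G - 11310) = 1/(62370 - 11310) = 1/51060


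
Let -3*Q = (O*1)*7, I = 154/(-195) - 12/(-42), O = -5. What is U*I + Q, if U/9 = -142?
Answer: 895189/1365 ≈ 655.82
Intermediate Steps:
U = -1278 (U = 9*(-142) = -1278)
I = -688/1365 (I = 154*(-1/195) - 12*(-1/42) = -154/195 + 2/7 = -688/1365 ≈ -0.50403)
Q = 35/3 (Q = -(-5*1)*7/3 = -(-5)*7/3 = -⅓*(-35) = 35/3 ≈ 11.667)
U*I + Q = -1278*(-688/1365) + 35/3 = 293088/455 + 35/3 = 895189/1365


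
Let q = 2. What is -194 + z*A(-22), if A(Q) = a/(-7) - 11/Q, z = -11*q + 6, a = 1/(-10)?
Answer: -7078/35 ≈ -202.23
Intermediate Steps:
a = -⅒ ≈ -0.10000
z = -16 (z = -11*2 + 6 = -22 + 6 = -16)
A(Q) = 1/70 - 11/Q (A(Q) = -⅒/(-7) - 11/Q = -⅒*(-⅐) - 11/Q = 1/70 - 11/Q)
-194 + z*A(-22) = -194 - 8*(-770 - 22)/(35*(-22)) = -194 - 8*(-1)*(-792)/(35*22) = -194 - 16*18/35 = -194 - 288/35 = -7078/35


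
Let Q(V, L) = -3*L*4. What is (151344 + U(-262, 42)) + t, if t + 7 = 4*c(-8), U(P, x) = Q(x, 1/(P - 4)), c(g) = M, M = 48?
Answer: 20153363/133 ≈ 1.5153e+5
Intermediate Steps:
c(g) = 48
Q(V, L) = -12*L
U(P, x) = -12/(-4 + P) (U(P, x) = -12/(P - 4) = -12/(-4 + P))
t = 185 (t = -7 + 4*48 = -7 + 192 = 185)
(151344 + U(-262, 42)) + t = (151344 - 12/(-4 - 262)) + 185 = (151344 - 12/(-266)) + 185 = (151344 - 12*(-1/266)) + 185 = (151344 + 6/133) + 185 = 20128758/133 + 185 = 20153363/133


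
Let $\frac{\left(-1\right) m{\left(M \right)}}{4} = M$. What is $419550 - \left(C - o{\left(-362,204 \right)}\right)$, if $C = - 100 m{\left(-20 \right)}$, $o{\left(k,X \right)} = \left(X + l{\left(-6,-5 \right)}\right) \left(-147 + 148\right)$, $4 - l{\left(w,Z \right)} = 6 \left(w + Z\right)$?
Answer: $427824$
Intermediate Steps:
$l{\left(w,Z \right)} = 4 - 6 Z - 6 w$ ($l{\left(w,Z \right)} = 4 - 6 \left(w + Z\right) = 4 - 6 \left(Z + w\right) = 4 - \left(6 Z + 6 w\right) = 4 - 6 Z - 6 w$)
$m{\left(M \right)} = - 4 M$
$o{\left(k,X \right)} = 70 + X$ ($o{\left(k,X \right)} = \left(X - -70\right) \left(-147 + 148\right) = \left(X + \left(4 + 30 + 36\right)\right) 1 = \left(X + 70\right) 1 = \left(70 + X\right) 1 = 70 + X$)
$C = -8000$ ($C = - 100 \left(\left(-4\right) \left(-20\right)\right) = \left(-100\right) 80 = -8000$)
$419550 - \left(C - o{\left(-362,204 \right)}\right) = 419550 - \left(-8000 - \left(70 + 204\right)\right) = 419550 - \left(-8000 - 274\right) = 419550 - -8274 = 419550 + 8274 = 427824$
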